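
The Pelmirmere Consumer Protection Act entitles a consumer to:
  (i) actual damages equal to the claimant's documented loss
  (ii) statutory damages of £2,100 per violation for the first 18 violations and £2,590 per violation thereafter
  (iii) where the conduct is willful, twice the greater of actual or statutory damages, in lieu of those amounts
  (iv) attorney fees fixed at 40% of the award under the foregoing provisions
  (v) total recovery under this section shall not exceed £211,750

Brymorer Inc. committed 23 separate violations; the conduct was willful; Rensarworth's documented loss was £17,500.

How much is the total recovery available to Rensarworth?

£142,100

First 18 violations: 18 × £2,100 = £37,800
Remaining violations: (23 − 18) × £2,590 = £12,950
Statutory damages: £37,800 + £12,950 = £50,750
Greater of actual damages (£17,500) or statutory damages (£50,750): £50,750
Doubled: 2 × £50,750 = £101,500
Attorney fees: 40% of £101,500 = £40,600
Total before cap: £101,500 + £40,600 = £142,100
Cap at £211,750: £142,100 is within the cap, no reduction.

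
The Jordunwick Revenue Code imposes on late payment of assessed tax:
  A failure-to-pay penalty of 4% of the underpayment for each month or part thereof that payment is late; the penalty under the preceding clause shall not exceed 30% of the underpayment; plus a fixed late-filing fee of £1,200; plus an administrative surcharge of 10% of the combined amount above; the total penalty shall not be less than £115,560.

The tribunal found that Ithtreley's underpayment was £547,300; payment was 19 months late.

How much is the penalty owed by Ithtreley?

Accrued rate: 4% × 19 = 76%, capped at 30% → 30%
Failure-to-pay penalty: 30% of £547,300 = £164,190
Penalty before surcharge: £164,190 + £1,200 = £165,390
Administrative surcharge: 10% of £165,390 = £16,539
Total penalty: £165,390 + £16,539 = £181,929
Minimum £115,560: £181,929 meets the minimum, no increase.

£181,929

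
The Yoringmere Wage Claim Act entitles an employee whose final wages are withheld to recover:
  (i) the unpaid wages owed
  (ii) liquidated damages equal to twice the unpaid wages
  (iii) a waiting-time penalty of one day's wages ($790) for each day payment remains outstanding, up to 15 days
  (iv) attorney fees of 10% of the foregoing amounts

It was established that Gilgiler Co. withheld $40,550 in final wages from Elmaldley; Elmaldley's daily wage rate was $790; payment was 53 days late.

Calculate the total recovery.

Total award: $146,850

Doubled: 2 × $40,550 = $81,100
Penalty days: min(53, 15) = 15
Waiting-time penalty: 15 × $790 = $11,850
Subtotal: $40,550 + $81,100 + $11,850 = $133,500
Attorney fees: 10% of $133,500 = $13,350
Total award: $133,500 + $13,350 = $146,850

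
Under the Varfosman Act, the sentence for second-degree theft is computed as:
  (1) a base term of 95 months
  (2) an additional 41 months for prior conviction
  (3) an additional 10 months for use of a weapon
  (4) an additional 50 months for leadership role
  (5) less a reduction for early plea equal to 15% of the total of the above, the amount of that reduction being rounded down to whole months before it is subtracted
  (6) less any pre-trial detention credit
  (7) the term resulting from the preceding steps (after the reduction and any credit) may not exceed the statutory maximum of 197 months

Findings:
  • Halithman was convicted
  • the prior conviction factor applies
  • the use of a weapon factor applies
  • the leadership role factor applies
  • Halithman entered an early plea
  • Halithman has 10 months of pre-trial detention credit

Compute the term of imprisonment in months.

Prior conviction enhancement: +41 months
Use of a weapon enhancement: +10 months
Leadership role enhancement: +50 months
Adjusted term: 95 months + 41 months + 10 months + 50 months = 196 months
Early plea reduction: 15% of 196 months = 29 months (rounded down)
After reduction: 196 − 29 = 167 months
Less pre-trial detention credit: 167 months − 10 months = 157 months
Cap at 197 months: 157 months is within the cap, no reduction.

Sentence: 157 months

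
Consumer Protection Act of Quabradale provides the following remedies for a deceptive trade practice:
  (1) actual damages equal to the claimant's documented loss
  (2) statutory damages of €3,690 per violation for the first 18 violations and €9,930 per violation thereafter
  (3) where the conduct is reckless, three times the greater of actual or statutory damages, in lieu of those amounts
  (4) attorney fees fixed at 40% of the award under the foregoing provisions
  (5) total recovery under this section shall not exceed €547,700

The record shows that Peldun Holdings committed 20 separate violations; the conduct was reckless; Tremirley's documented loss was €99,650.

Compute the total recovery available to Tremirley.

€418,530

First 18 violations: 18 × €3,690 = €66,420
Remaining violations: (20 − 18) × €9,930 = €19,860
Statutory damages: €66,420 + €19,860 = €86,280
Greater of actual damages (€99,650) or statutory damages (€86,280): €99,650
Trebled: 3 × €99,650 = €298,950
Attorney fees: 40% of €298,950 = €119,580
Total before cap: €298,950 + €119,580 = €418,530
Cap at €547,700: €418,530 is within the cap, no reduction.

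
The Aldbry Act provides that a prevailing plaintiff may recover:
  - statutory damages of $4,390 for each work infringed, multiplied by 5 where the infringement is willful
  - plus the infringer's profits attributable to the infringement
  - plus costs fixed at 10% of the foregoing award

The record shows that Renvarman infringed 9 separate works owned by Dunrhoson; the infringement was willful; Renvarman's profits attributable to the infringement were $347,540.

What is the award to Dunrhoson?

Statutory damages: 9 × $4,390 = $39,510
Multiplied by 5: 5 × $39,510 = $197,550
Combined award: $197,550 + $347,540 = $545,090
Costs: 10% of $545,090 = $54,509
Award plus costs: $545,090 + $54,509 = $599,599

$599,599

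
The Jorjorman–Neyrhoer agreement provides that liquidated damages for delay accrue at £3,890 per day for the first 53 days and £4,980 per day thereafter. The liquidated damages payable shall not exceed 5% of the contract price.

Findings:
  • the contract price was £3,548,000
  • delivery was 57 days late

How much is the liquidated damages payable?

First 53 days: 53 × £3,890 = £206,170
Remaining days: (57 − 53) × £4,980 = £19,920
Accrued per-day damages: £206,170 + £19,920 = £226,090
Cap: 5% of £3,548,000 = £177,400
Cap at £177,400: £226,090 exceeds the cap → £177,400

£177,400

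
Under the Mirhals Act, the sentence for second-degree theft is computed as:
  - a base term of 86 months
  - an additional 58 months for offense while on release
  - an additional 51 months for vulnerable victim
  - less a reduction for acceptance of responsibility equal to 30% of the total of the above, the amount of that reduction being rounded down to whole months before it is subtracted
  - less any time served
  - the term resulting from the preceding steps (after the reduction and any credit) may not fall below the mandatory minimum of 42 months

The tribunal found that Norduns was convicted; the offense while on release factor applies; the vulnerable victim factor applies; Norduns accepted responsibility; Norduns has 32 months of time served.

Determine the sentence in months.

Offense while on release enhancement: +58 months
Vulnerable victim enhancement: +51 months
Adjusted term: 86 months + 58 months + 51 months = 195 months
Acceptance of responsibility reduction: 30% of 195 months = 58 months (rounded down)
After reduction: 195 − 58 = 137 months
Less time served: 137 months − 32 months = 105 months
Minimum 42 months: 105 months meets the minimum, no increase.

Sentence: 105 months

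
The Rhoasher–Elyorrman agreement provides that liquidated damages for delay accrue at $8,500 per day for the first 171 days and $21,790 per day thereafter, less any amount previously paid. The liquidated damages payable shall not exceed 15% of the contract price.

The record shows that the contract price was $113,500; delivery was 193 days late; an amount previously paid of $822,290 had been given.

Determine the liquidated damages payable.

$17,025

First 171 days: 171 × $8,500 = $1,453,500
Remaining days: (193 − 171) × $21,790 = $479,380
Accrued per-day damages: $1,453,500 + $479,380 = $1,932,880
Less amount previously paid: $1,932,880 − $822,290 = $1,110,590
Cap: 15% of $113,500 = $17,025
Cap at $17,025: $1,110,590 exceeds the cap → $17,025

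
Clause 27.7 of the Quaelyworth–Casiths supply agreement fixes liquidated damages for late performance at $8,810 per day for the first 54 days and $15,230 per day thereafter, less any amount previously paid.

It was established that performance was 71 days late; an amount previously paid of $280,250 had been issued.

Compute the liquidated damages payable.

First 54 days: 54 × $8,810 = $475,740
Remaining days: (71 − 54) × $15,230 = $258,910
Accrued per-day damages: $475,740 + $258,910 = $734,650
Less amount previously paid: $734,650 − $280,250 = $454,400

$454,400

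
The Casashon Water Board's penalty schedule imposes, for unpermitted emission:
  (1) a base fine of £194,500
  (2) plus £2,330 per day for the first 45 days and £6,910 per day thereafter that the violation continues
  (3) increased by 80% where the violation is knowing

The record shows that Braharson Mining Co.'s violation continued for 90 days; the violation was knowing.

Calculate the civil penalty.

£1,098,540

First 45 days: 45 × £2,330 = £104,850
Remaining days: (90 − 45) × £6,910 = £310,950
Per-day component: £104,850 + £310,950 = £415,800
Base plus per-day: £194,500 + £415,800 = £610,300
Enhancement: 80% of £610,300 = £488,240
Enhanced fine: £610,300 + £488,240 = £1,098,540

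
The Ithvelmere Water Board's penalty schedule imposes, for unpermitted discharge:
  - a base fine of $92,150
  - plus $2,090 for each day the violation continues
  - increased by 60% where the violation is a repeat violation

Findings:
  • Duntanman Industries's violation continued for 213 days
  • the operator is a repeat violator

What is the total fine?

$859,712

Per-day component: 213 × $2,090 = $445,170
Base plus per-day: $92,150 + $445,170 = $537,320
Enhancement: 60% of $537,320 = $322,392
Enhanced fine: $537,320 + $322,392 = $859,712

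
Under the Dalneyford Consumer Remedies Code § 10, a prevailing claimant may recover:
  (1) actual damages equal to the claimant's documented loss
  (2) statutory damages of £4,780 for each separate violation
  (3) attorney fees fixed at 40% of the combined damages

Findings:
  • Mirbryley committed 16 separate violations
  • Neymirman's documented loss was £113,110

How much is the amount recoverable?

Statutory damages: 16 × £4,780 = £76,480
Combined damages: £113,110 + £76,480 = £189,590
Attorney fees: 40% of £189,590 = £75,836
Total recovery: £189,590 + £75,836 = £265,426

£265,426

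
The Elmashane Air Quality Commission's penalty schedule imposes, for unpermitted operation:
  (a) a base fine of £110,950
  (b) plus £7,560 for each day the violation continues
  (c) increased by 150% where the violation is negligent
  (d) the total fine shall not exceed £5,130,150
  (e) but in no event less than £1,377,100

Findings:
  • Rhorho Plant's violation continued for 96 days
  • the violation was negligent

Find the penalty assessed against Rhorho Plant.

Civil penalty: £2,091,775

Per-day component: 96 × £7,560 = £725,760
Base plus per-day: £110,950 + £725,760 = £836,710
Enhancement: 150% of £836,710 = £1,255,065
Enhanced fine: £836,710 + £1,255,065 = £2,091,775
Cap at £5,130,150: £2,091,775 is within the cap, no reduction.
Minimum £1,377,100: £2,091,775 meets the minimum, no increase.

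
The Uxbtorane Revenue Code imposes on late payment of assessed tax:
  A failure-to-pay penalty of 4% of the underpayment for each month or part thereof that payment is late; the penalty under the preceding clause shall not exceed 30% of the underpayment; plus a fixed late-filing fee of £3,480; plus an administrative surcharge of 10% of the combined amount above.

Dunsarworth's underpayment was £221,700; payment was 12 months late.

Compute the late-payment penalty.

Accrued rate: 4% × 12 = 48%, capped at 30% → 30%
Failure-to-pay penalty: 30% of £221,700 = £66,510
Penalty before surcharge: £66,510 + £3,480 = £69,990
Administrative surcharge: 10% of £69,990 = £6,999
Total penalty: £69,990 + £6,999 = £76,989

Penalty: £76,989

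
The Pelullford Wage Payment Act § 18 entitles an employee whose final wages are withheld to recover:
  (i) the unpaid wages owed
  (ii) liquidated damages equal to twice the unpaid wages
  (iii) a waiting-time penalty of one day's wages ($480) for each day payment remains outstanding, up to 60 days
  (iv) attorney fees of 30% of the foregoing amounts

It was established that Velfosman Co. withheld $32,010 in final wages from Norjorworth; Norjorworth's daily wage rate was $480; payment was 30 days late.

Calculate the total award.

Doubled: 2 × $32,010 = $64,020
Penalty days: min(30, 60) = 30
Waiting-time penalty: 30 × $480 = $14,400
Subtotal: $32,010 + $64,020 + $14,400 = $110,430
Attorney fees: 30% of $110,430 = $33,129
Total award: $110,430 + $33,129 = $143,559

$143,559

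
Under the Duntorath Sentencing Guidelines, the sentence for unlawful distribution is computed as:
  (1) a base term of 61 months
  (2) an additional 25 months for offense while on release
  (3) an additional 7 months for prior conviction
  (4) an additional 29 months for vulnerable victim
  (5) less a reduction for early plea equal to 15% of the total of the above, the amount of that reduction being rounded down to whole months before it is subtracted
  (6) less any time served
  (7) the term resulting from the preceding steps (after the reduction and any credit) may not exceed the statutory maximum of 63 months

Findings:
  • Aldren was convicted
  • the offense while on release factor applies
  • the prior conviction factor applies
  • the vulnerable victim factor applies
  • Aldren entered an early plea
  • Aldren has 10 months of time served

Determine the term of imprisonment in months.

Offense while on release enhancement: +25 months
Prior conviction enhancement: +7 months
Vulnerable victim enhancement: +29 months
Adjusted term: 61 months + 25 months + 7 months + 29 months = 122 months
Early plea reduction: 15% of 122 months = 18 months (rounded down)
After reduction: 122 − 18 = 104 months
Less time served: 104 months − 10 months = 94 months
Cap at 63 months: 94 months exceeds the cap → 63 months

63 months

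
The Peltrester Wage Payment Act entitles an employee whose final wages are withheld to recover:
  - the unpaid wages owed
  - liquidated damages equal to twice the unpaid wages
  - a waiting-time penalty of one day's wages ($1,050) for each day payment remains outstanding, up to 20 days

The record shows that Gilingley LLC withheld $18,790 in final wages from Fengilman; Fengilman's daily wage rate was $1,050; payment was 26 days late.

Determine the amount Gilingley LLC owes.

Doubled: 2 × $18,790 = $37,580
Penalty days: min(26, 20) = 20
Waiting-time penalty: 20 × $1,050 = $21,000
Total award: $18,790 + $37,580 + $21,000 = $77,370

$77,370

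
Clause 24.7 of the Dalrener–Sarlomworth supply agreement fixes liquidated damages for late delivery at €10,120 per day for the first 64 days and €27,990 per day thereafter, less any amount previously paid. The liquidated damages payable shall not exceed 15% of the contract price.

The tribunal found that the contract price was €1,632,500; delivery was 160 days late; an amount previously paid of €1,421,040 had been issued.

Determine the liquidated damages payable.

€244,875

First 64 days: 64 × €10,120 = €647,680
Remaining days: (160 − 64) × €27,990 = €2,687,040
Accrued per-day damages: €647,680 + €2,687,040 = €3,334,720
Less amount previously paid: €3,334,720 − €1,421,040 = €1,913,680
Cap: 15% of €1,632,500 = €244,875
Cap at €244,875: €1,913,680 exceeds the cap → €244,875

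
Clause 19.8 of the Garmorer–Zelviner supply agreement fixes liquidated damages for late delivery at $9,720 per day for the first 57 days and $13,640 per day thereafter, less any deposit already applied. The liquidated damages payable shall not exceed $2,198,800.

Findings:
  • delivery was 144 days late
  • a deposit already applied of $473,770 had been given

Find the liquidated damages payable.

$1,266,950

First 57 days: 57 × $9,720 = $554,040
Remaining days: (144 − 57) × $13,640 = $1,186,680
Accrued per-day damages: $554,040 + $1,186,680 = $1,740,720
Less deposit already applied: $1,740,720 − $473,770 = $1,266,950
Cap at $2,198,800: $1,266,950 is within the cap, no reduction.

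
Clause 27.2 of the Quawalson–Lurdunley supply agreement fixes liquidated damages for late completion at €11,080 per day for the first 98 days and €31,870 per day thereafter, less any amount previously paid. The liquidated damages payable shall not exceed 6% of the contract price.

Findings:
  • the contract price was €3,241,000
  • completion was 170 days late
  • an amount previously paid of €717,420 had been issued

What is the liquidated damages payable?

First 98 days: 98 × €11,080 = €1,085,840
Remaining days: (170 − 98) × €31,870 = €2,294,640
Accrued per-day damages: €1,085,840 + €2,294,640 = €3,380,480
Less amount previously paid: €3,380,480 − €717,420 = €2,663,060
Cap: 6% of €3,241,000 = €194,460
Cap at €194,460: €2,663,060 exceeds the cap → €194,460

€194,460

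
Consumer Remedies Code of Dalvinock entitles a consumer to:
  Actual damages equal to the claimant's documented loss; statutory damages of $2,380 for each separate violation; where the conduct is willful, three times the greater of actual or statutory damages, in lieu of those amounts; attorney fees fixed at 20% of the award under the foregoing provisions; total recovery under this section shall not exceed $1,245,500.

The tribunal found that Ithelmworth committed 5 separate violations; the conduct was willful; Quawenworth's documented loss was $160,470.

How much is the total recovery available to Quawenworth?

Statutory damages: 5 × $2,380 = $11,900
Greater of actual damages ($160,470) or statutory damages ($11,900): $160,470
Trebled: 3 × $160,470 = $481,410
Attorney fees: 20% of $481,410 = $96,282
Total before cap: $481,410 + $96,282 = $577,692
Cap at $1,245,500: $577,692 is within the cap, no reduction.

$577,692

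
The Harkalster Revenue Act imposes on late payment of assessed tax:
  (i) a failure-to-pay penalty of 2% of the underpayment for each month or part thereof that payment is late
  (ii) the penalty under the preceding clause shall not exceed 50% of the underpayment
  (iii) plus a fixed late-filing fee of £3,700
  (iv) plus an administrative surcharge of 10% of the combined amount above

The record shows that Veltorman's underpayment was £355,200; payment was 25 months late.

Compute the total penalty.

£199,430

Accrued rate: 2% × 25 = 50%, capped at 50% → 50%
Failure-to-pay penalty: 50% of £355,200 = £177,600
Penalty before surcharge: £177,600 + £3,700 = £181,300
Administrative surcharge: 10% of £181,300 = £18,130
Total penalty: £181,300 + £18,130 = £199,430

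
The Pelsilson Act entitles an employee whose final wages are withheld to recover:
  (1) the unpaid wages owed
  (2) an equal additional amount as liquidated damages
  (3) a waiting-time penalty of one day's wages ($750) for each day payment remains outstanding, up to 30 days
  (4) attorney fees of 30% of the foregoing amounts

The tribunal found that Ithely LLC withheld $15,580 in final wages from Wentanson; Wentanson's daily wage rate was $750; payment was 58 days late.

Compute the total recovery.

Liquidated damages (equal amount): $15,580
Penalty days: min(58, 30) = 30
Waiting-time penalty: 30 × $750 = $22,500
Subtotal: $15,580 + $15,580 + $22,500 = $53,660
Attorney fees: 30% of $53,660 = $16,098
Total award: $53,660 + $16,098 = $69,758

$69,758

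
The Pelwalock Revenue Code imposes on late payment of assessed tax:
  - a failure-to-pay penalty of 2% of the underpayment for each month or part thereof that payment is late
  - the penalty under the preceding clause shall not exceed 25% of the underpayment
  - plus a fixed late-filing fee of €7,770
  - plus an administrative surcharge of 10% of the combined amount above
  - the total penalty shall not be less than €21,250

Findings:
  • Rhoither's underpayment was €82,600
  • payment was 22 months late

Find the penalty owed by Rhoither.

Penalty: €31,262

Accrued rate: 2% × 22 = 44%, capped at 25% → 25%
Failure-to-pay penalty: 25% of €82,600 = €20,650
Penalty before surcharge: €20,650 + €7,770 = €28,420
Administrative surcharge: 10% of €28,420 = €2,842
Total penalty: €28,420 + €2,842 = €31,262
Minimum €21,250: €31,262 meets the minimum, no increase.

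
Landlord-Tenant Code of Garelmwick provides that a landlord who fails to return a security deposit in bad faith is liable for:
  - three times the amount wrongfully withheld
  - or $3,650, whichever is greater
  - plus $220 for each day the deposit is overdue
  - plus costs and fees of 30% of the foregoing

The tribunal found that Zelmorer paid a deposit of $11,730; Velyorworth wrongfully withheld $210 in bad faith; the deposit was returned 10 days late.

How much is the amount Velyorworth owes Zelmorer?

Trebled: 3 × $210 = $630
Minimum $3,650: $630 is below the minimum → $3,650
Late-return penalty: 10 × $220 = $2,200
Damages plus late penalty: $3,650 + $2,200 = $5,850
Costs and fees: 30% of $5,850 = $1,755
Total recovery: $5,850 + $1,755 = $7,605

$7,605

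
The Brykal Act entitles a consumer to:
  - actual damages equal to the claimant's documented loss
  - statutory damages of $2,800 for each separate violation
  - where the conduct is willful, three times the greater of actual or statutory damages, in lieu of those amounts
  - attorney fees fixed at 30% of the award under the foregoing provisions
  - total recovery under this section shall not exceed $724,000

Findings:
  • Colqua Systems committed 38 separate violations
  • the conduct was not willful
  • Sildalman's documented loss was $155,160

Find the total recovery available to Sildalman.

Statutory damages: 38 × $2,800 = $106,400
Conduct not willful: the in-lieu enhancement does not apply.
Actual plus statutory damages: $155,160 + $106,400 = $261,560
Attorney fees: 30% of $261,560 = $78,468
Total before cap: $261,560 + $78,468 = $340,028
Cap at $724,000: $340,028 is within the cap, no reduction.

$340,028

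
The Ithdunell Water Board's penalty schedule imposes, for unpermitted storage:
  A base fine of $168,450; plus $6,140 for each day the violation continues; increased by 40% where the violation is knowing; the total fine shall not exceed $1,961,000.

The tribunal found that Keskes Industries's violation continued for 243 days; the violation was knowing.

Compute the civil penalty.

Per-day component: 243 × $6,140 = $1,492,020
Base plus per-day: $168,450 + $1,492,020 = $1,660,470
Enhancement: 40% of $1,660,470 = $664,188
Enhanced fine: $1,660,470 + $664,188 = $2,324,658
Cap at $1,961,000: $2,324,658 exceeds the cap → $1,961,000

$1,961,000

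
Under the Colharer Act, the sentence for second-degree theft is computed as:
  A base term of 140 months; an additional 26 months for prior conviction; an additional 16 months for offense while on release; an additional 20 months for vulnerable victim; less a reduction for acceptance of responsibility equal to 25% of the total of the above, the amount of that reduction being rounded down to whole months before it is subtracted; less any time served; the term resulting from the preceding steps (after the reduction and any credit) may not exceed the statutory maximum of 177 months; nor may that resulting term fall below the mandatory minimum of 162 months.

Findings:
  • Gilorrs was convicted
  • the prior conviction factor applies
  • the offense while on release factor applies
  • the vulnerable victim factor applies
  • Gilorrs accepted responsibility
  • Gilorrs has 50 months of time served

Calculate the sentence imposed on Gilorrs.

Prior conviction enhancement: +26 months
Offense while on release enhancement: +16 months
Vulnerable victim enhancement: +20 months
Adjusted term: 140 months + 26 months + 16 months + 20 months = 202 months
Acceptance of responsibility reduction: 25% of 202 months = 50 months (rounded down)
After reduction: 202 − 50 = 152 months
Less time served: 152 months − 50 months = 102 months
Cap at 177 months: 102 months is within the cap, no reduction.
Minimum 162 months: 102 months is below the minimum → 162 months

162 months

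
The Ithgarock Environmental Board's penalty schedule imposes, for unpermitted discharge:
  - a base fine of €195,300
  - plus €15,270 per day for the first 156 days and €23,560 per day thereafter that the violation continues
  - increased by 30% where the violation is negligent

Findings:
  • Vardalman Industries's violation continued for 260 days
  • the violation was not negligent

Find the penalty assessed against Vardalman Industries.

First 156 days: 156 × €15,270 = €2,382,120
Remaining days: (260 − 156) × €23,560 = €2,450,240
Per-day component: €2,382,120 + €2,450,240 = €4,832,360
Base plus per-day: €195,300 + €4,832,360 = €5,027,660
The violation was not negligent: no 30% increase.

€5,027,660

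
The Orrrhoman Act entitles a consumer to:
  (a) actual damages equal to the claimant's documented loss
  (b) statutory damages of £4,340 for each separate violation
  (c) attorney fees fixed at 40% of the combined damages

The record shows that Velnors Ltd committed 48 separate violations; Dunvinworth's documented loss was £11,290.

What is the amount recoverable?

£307,454

Statutory damages: 48 × £4,340 = £208,320
Combined damages: £11,290 + £208,320 = £219,610
Attorney fees: 40% of £219,610 = £87,844
Total recovery: £219,610 + £87,844 = £307,454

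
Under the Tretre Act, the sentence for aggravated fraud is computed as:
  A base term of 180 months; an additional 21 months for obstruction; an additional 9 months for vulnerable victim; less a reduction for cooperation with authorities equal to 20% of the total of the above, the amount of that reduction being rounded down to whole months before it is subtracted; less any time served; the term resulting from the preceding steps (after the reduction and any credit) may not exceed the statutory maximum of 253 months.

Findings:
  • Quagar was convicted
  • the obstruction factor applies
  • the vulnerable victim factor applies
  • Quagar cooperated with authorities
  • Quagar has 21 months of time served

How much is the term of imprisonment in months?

147 months

Obstruction enhancement: +21 months
Vulnerable victim enhancement: +9 months
Adjusted term: 180 months + 21 months + 9 months = 210 months
Cooperation with authorities reduction: 20% of 210 months = 42 months (rounded down)
After reduction: 210 − 42 = 168 months
Less time served: 168 months − 21 months = 147 months
Cap at 253 months: 147 months is within the cap, no reduction.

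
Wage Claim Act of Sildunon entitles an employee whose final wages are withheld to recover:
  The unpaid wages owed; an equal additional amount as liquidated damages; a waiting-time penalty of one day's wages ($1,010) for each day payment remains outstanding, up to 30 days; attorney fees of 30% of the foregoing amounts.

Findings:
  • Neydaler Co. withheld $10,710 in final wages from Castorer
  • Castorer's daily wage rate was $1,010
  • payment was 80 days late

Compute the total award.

Liquidated damages (equal amount): $10,710
Penalty days: min(80, 30) = 30
Waiting-time penalty: 30 × $1,010 = $30,300
Subtotal: $10,710 + $10,710 + $30,300 = $51,720
Attorney fees: 30% of $51,720 = $15,516
Total award: $51,720 + $15,516 = $67,236

$67,236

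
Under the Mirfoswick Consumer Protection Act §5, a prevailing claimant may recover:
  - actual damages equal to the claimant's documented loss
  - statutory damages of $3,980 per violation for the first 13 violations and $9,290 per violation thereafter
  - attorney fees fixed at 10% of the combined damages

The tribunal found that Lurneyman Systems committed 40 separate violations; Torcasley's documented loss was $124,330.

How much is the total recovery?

Total recovery: $469,590

First 13 violations: 13 × $3,980 = $51,740
Remaining violations: (40 − 13) × $9,290 = $250,830
Statutory damages: $51,740 + $250,830 = $302,570
Combined damages: $124,330 + $302,570 = $426,900
Attorney fees: 10% of $426,900 = $42,690
Total recovery: $426,900 + $42,690 = $469,590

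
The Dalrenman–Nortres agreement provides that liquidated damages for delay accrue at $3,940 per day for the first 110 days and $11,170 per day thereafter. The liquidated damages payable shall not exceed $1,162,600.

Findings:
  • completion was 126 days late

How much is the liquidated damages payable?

First 110 days: 110 × $3,940 = $433,400
Remaining days: (126 − 110) × $11,170 = $178,720
Accrued per-day damages: $433,400 + $178,720 = $612,120
Cap at $1,162,600: $612,120 is within the cap, no reduction.

$612,120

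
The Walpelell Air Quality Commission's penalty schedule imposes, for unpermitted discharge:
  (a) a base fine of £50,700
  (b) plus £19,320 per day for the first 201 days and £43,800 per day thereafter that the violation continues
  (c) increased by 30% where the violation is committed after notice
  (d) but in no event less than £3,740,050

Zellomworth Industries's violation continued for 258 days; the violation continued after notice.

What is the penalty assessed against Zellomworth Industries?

£8,359,806

First 201 days: 201 × £19,320 = £3,883,320
Remaining days: (258 − 201) × £43,800 = £2,496,600
Per-day component: £3,883,320 + £2,496,600 = £6,379,920
Base plus per-day: £50,700 + £6,379,920 = £6,430,620
Enhancement: 30% of £6,430,620 = £1,929,186
Enhanced fine: £6,430,620 + £1,929,186 = £8,359,806
Minimum £3,740,050: £8,359,806 meets the minimum, no increase.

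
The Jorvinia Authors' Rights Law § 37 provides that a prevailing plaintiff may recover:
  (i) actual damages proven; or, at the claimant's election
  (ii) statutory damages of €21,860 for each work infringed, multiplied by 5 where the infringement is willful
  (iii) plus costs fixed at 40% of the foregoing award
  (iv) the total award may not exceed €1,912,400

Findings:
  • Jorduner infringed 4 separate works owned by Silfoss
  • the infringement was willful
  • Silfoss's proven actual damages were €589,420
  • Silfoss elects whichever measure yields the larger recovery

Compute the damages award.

€825,188

Statutory damages: 4 × €21,860 = €87,440
Multiplied by 5: 5 × €87,440 = €437,200
Greater of actual damages (€589,420) or enhanced statutory damages (€437,200): €589,420
Costs: 40% of €589,420 = €235,768
Award plus costs: €589,420 + €235,768 = €825,188
Cap at €1,912,400: €825,188 is within the cap, no reduction.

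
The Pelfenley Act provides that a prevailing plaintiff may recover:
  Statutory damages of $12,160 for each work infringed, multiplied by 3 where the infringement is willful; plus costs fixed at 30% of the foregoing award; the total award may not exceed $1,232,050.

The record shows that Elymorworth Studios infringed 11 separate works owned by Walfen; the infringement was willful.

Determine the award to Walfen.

Award: $521,664

Statutory damages: 11 × $12,160 = $133,760
Trebled: 3 × $133,760 = $401,280
Costs: 30% of $401,280 = $120,384
Award plus costs: $401,280 + $120,384 = $521,664
Cap at $1,232,050: $521,664 is within the cap, no reduction.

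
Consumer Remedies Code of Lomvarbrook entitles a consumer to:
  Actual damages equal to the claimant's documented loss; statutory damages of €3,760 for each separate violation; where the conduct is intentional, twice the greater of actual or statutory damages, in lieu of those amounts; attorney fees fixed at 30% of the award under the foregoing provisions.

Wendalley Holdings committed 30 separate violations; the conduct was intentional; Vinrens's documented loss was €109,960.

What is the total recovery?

Total recovery: €293,280

Statutory damages: 30 × €3,760 = €112,800
Greater of actual damages (€109,960) or statutory damages (€112,800): €112,800
Doubled: 2 × €112,800 = €225,600
Attorney fees: 30% of €225,600 = €67,680
Total recovery: €225,600 + €67,680 = €293,280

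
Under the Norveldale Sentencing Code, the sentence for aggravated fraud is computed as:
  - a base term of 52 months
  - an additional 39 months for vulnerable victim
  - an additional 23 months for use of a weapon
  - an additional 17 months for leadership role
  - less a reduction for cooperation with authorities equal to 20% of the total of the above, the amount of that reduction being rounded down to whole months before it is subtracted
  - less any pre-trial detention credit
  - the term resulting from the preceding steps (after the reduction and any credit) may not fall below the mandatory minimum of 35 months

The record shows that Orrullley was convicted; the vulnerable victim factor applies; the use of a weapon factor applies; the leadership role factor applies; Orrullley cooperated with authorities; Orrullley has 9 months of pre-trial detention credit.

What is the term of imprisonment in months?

Vulnerable victim enhancement: +39 months
Use of a weapon enhancement: +23 months
Leadership role enhancement: +17 months
Adjusted term: 52 months + 39 months + 23 months + 17 months = 131 months
Cooperation with authorities reduction: 20% of 131 months = 26 months (rounded down)
After reduction: 131 − 26 = 105 months
Less pre-trial detention credit: 105 months − 9 months = 96 months
Minimum 35 months: 96 months meets the minimum, no increase.

96 months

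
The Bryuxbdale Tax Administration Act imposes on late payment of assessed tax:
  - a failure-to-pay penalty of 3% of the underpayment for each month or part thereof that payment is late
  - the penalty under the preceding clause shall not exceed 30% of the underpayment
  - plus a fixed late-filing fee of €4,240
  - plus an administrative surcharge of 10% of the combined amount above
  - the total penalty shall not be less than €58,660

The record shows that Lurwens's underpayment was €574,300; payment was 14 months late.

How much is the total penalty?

€194,183

Accrued rate: 3% × 14 = 42%, capped at 30% → 30%
Failure-to-pay penalty: 30% of €574,300 = €172,290
Penalty before surcharge: €172,290 + €4,240 = €176,530
Administrative surcharge: 10% of €176,530 = €17,653
Total penalty: €176,530 + €17,653 = €194,183
Minimum €58,660: €194,183 meets the minimum, no increase.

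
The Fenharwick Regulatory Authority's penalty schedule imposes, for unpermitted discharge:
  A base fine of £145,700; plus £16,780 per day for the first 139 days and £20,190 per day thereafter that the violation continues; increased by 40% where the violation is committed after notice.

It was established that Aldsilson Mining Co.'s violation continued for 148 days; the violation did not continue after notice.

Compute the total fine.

First 139 days: 139 × £16,780 = £2,332,420
Remaining days: (148 − 139) × £20,190 = £181,710
Per-day component: £2,332,420 + £181,710 = £2,514,130
Base plus per-day: £145,700 + £2,514,130 = £2,659,830
The violation did not continue after notice: no 40% increase.

£2,659,830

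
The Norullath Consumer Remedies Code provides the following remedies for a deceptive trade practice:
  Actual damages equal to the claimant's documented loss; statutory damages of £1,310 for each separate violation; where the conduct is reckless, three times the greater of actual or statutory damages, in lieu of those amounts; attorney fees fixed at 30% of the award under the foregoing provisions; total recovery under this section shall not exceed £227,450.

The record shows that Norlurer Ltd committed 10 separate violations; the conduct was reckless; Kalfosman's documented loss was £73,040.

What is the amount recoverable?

£227,450

Statutory damages: 10 × £1,310 = £13,100
Greater of actual damages (£73,040) or statutory damages (£13,100): £73,040
Trebled: 3 × £73,040 = £219,120
Attorney fees: 30% of £219,120 = £65,736
Total before cap: £219,120 + £65,736 = £284,856
Cap at £227,450: £284,856 exceeds the cap → £227,450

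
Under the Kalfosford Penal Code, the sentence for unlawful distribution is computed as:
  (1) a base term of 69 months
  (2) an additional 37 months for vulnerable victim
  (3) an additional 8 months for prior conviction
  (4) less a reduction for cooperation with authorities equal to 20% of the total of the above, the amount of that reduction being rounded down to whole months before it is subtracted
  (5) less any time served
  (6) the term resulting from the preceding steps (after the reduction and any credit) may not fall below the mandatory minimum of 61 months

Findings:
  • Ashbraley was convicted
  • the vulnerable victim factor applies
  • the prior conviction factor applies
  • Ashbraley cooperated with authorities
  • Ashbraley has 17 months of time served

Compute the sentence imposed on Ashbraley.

Vulnerable victim enhancement: +37 months
Prior conviction enhancement: +8 months
Adjusted term: 69 months + 37 months + 8 months = 114 months
Cooperation with authorities reduction: 20% of 114 months = 22 months (rounded down)
After reduction: 114 − 22 = 92 months
Less time served: 92 months − 17 months = 75 months
Minimum 61 months: 75 months meets the minimum, no increase.

75 months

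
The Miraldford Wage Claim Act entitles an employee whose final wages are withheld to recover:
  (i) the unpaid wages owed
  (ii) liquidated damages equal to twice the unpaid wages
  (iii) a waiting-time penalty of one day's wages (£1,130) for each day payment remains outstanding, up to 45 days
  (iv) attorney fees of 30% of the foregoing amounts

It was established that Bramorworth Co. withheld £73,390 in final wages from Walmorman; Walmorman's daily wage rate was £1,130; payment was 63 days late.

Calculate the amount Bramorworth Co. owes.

£352,326

Doubled: 2 × £73,390 = £146,780
Penalty days: min(63, 45) = 45
Waiting-time penalty: 45 × £1,130 = £50,850
Subtotal: £73,390 + £146,780 + £50,850 = £271,020
Attorney fees: 30% of £271,020 = £81,306
Total award: £271,020 + £81,306 = £352,326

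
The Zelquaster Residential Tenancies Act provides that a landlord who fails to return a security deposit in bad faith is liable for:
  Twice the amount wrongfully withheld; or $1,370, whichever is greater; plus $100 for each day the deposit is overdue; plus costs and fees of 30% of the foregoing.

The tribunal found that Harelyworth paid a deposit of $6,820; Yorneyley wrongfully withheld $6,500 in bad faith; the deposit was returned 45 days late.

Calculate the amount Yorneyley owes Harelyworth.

Recovery: $22,750

Doubled: 2 × $6,500 = $13,000
Minimum $1,370: $13,000 meets the minimum, no increase.
Late-return penalty: 45 × $100 = $4,500
Damages plus late penalty: $13,000 + $4,500 = $17,500
Costs and fees: 30% of $17,500 = $5,250
Total recovery: $17,500 + $5,250 = $22,750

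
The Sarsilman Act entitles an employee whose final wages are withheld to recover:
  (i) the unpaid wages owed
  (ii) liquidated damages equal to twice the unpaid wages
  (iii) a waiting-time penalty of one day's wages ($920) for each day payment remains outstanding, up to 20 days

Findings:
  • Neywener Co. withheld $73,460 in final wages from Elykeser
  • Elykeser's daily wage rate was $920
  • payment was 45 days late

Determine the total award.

$238,780

Doubled: 2 × $73,460 = $146,920
Penalty days: min(45, 20) = 20
Waiting-time penalty: 20 × $920 = $18,400
Total award: $73,460 + $146,920 + $18,400 = $238,780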